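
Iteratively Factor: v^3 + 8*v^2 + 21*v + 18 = (v + 2)*(v^2 + 6*v + 9) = (v + 2)*(v + 3)*(v + 3)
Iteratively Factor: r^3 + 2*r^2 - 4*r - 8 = (r + 2)*(r^2 - 4) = (r - 2)*(r + 2)*(r + 2)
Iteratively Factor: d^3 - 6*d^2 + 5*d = (d - 1)*(d^2 - 5*d) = d*(d - 1)*(d - 5)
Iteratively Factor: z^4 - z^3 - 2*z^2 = (z + 1)*(z^3 - 2*z^2) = z*(z + 1)*(z^2 - 2*z) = z*(z - 2)*(z + 1)*(z)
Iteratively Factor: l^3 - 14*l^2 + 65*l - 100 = (l - 4)*(l^2 - 10*l + 25) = (l - 5)*(l - 4)*(l - 5)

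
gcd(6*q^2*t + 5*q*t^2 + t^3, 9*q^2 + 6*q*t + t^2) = 3*q + t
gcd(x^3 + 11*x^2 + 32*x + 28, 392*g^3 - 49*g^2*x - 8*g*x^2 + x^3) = 1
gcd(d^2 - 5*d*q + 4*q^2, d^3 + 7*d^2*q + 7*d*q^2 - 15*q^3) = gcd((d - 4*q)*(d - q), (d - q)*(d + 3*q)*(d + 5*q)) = -d + q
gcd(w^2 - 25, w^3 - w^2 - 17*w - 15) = w - 5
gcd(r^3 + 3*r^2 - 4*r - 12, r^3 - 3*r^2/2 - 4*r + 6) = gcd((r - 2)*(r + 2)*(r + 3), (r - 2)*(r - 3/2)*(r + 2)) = r^2 - 4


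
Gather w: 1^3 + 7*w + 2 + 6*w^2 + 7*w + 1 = 6*w^2 + 14*w + 4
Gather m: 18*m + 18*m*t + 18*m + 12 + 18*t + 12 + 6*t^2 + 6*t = m*(18*t + 36) + 6*t^2 + 24*t + 24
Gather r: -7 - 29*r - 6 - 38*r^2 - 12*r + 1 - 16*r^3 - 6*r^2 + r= -16*r^3 - 44*r^2 - 40*r - 12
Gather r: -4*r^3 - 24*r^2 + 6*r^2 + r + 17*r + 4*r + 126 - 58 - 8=-4*r^3 - 18*r^2 + 22*r + 60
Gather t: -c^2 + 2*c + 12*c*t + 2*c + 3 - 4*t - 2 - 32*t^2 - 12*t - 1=-c^2 + 4*c - 32*t^2 + t*(12*c - 16)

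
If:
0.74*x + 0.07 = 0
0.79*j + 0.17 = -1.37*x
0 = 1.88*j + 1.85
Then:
No Solution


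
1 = 1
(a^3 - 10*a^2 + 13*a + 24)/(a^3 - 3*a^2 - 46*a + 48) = (a^2 - 2*a - 3)/(a^2 + 5*a - 6)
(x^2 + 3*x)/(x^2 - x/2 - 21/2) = 2*x/(2*x - 7)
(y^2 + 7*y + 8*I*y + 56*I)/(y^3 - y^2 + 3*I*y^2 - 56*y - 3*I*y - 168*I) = (y + 8*I)/(y^2 + y*(-8 + 3*I) - 24*I)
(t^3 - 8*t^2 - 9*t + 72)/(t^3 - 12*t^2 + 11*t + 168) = (t - 3)/(t - 7)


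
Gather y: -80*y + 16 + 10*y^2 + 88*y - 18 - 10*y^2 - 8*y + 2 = 0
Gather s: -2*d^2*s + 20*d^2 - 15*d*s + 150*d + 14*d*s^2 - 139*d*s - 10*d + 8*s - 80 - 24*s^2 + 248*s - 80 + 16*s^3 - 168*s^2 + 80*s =20*d^2 + 140*d + 16*s^3 + s^2*(14*d - 192) + s*(-2*d^2 - 154*d + 336) - 160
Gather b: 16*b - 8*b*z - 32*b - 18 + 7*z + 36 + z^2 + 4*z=b*(-8*z - 16) + z^2 + 11*z + 18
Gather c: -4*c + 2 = 2 - 4*c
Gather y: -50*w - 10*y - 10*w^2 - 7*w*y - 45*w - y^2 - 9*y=-10*w^2 - 95*w - y^2 + y*(-7*w - 19)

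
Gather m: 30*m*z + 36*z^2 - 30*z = 30*m*z + 36*z^2 - 30*z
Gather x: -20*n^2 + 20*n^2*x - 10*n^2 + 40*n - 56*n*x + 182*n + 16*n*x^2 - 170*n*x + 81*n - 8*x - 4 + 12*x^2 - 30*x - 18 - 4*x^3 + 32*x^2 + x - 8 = -30*n^2 + 303*n - 4*x^3 + x^2*(16*n + 44) + x*(20*n^2 - 226*n - 37) - 30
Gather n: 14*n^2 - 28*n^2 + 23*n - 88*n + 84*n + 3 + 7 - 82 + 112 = -14*n^2 + 19*n + 40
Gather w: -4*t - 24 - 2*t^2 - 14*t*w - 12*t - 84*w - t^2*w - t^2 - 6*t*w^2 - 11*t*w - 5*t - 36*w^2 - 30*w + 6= -3*t^2 - 21*t + w^2*(-6*t - 36) + w*(-t^2 - 25*t - 114) - 18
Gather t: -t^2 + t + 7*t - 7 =-t^2 + 8*t - 7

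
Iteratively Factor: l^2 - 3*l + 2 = (l - 2)*(l - 1)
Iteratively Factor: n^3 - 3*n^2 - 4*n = (n - 4)*(n^2 + n) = n*(n - 4)*(n + 1)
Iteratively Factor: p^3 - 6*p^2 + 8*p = (p)*(p^2 - 6*p + 8) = p*(p - 2)*(p - 4)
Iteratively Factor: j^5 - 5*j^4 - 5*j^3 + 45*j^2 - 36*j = (j)*(j^4 - 5*j^3 - 5*j^2 + 45*j - 36) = j*(j - 1)*(j^3 - 4*j^2 - 9*j + 36) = j*(j - 4)*(j - 1)*(j^2 - 9) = j*(j - 4)*(j - 1)*(j + 3)*(j - 3)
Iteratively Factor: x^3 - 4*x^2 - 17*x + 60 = (x - 3)*(x^2 - x - 20) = (x - 3)*(x + 4)*(x - 5)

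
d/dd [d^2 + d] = 2*d + 1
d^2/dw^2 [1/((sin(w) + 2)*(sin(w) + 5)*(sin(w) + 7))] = (-9*sin(w)^6 - 154*sin(w)^5 - 890*sin(w)^4 - 1624*sin(w)^3 + 1969*sin(w)^2 + 8666*sin(w) + 5002)/((sin(w) + 2)^3*(sin(w) + 5)^3*(sin(w) + 7)^3)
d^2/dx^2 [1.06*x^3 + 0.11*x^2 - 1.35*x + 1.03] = 6.36*x + 0.22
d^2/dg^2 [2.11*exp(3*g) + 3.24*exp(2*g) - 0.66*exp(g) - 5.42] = (18.99*exp(2*g) + 12.96*exp(g) - 0.66)*exp(g)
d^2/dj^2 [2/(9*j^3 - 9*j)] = 4*(-3*j^2*(j^2 - 1) + (3*j^2 - 1)^2)/(9*j^3*(j^2 - 1)^3)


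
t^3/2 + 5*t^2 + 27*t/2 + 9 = (t/2 + 1/2)*(t + 3)*(t + 6)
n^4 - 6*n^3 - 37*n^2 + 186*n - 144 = (n - 8)*(n - 3)*(n - 1)*(n + 6)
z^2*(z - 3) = z^3 - 3*z^2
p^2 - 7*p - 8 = (p - 8)*(p + 1)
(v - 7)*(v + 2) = v^2 - 5*v - 14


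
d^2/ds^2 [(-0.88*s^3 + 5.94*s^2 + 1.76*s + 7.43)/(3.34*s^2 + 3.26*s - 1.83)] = (1.4210854715202e-14*s^5 - 1.13686837721616e-13*s^4 - 119.548528*s^3 + 746.65488*s^2 + 532.267512*s + 309.537976)/(37.259704*s^6 + 109.101768*s^5 + 45.244308*s^4 - 84.908656*s^3 - 24.789546*s^2 + 32.752242*s - 6.128487)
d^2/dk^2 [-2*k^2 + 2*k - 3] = -4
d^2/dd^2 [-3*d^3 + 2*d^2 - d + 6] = 4 - 18*d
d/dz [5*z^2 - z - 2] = 10*z - 1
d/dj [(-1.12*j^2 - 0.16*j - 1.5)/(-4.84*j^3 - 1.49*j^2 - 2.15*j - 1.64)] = (-5.4208*j^4 - 1.5488*j^3 - 19.6104*j^2 - 0.7964*j - 2.9626)/(23.4256*j^6 + 14.4232*j^5 + 23.0321*j^4 + 22.2822*j^3 + 9.5097*j^2 + 7.052*j + 2.6896)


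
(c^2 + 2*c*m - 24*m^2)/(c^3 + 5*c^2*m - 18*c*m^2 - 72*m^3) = 1/(c + 3*m)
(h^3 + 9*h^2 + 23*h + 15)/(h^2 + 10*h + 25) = (h^2 + 4*h + 3)/(h + 5)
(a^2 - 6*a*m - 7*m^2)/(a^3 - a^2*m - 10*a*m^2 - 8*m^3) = (a - 7*m)/(a^2 - 2*a*m - 8*m^2)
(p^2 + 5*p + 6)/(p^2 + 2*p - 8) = (p^2 + 5*p + 6)/(p^2 + 2*p - 8)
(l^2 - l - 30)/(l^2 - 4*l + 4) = (l^2 - l - 30)/(l^2 - 4*l + 4)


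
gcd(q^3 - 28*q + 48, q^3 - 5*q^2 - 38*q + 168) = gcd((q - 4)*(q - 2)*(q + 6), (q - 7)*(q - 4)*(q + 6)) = q^2 + 2*q - 24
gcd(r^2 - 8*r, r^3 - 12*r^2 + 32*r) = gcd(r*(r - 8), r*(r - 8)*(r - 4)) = r^2 - 8*r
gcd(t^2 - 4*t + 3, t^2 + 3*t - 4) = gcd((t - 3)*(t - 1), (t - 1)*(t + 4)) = t - 1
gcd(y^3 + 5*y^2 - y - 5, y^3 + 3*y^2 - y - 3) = y^2 - 1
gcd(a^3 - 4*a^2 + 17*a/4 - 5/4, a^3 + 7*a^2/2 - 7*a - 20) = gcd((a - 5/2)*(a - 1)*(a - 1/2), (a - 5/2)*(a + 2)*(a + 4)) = a - 5/2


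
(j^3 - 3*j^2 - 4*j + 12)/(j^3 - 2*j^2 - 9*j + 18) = (j + 2)/(j + 3)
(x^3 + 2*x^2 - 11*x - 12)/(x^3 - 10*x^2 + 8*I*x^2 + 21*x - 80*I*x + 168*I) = (x^2 + 5*x + 4)/(x^2 + x*(-7 + 8*I) - 56*I)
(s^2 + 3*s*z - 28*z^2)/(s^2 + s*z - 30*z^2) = (s^2 + 3*s*z - 28*z^2)/(s^2 + s*z - 30*z^2)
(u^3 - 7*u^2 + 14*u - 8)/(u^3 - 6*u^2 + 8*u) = (u - 1)/u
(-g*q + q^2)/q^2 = (-g + q)/q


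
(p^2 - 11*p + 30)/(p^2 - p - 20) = (p - 6)/(p + 4)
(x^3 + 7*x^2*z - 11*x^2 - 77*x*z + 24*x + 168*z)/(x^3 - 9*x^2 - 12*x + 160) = (x^2 + 7*x*z - 3*x - 21*z)/(x^2 - x - 20)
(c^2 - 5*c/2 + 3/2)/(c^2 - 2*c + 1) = (c - 3/2)/(c - 1)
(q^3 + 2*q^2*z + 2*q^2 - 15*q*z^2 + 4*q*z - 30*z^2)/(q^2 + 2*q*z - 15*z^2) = q + 2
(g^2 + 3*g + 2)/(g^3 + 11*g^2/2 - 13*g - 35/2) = 2*(g + 2)/(2*g^2 + 9*g - 35)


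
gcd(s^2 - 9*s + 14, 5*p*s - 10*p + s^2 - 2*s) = s - 2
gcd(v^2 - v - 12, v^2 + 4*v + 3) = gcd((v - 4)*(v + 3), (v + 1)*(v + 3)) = v + 3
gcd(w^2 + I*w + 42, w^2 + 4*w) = 1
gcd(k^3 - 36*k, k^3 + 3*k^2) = k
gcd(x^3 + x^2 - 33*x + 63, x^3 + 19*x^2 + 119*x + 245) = x + 7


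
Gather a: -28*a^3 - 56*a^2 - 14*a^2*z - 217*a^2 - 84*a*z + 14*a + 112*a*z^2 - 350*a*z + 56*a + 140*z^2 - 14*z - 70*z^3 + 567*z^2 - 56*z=-28*a^3 + a^2*(-14*z - 273) + a*(112*z^2 - 434*z + 70) - 70*z^3 + 707*z^2 - 70*z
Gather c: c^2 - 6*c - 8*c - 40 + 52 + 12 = c^2 - 14*c + 24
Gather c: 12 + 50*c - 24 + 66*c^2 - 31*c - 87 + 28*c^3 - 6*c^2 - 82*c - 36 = 28*c^3 + 60*c^2 - 63*c - 135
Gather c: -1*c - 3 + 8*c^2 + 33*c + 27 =8*c^2 + 32*c + 24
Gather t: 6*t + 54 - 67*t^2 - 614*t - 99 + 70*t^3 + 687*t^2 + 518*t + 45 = 70*t^3 + 620*t^2 - 90*t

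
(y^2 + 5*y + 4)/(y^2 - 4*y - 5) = (y + 4)/(y - 5)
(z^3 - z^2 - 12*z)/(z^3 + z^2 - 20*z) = (z + 3)/(z + 5)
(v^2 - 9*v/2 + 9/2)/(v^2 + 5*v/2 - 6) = (v - 3)/(v + 4)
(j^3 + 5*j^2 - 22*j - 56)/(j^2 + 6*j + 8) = (j^2 + 3*j - 28)/(j + 4)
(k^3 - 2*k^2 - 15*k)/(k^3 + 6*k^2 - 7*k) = (k^2 - 2*k - 15)/(k^2 + 6*k - 7)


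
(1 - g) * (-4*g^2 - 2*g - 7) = 4*g^3 - 2*g^2 + 5*g - 7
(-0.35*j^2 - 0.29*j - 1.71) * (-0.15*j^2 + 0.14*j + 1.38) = 0.0525*j^4 - 0.0055*j^3 - 0.2671*j^2 - 0.6396*j - 2.3598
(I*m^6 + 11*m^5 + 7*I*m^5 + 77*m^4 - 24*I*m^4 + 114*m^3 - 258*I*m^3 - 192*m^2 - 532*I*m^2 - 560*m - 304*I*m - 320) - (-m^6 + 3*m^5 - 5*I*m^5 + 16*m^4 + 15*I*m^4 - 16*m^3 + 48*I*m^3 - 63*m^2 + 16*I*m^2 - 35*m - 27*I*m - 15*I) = m^6 + I*m^6 + 8*m^5 + 12*I*m^5 + 61*m^4 - 39*I*m^4 + 130*m^3 - 306*I*m^3 - 129*m^2 - 548*I*m^2 - 525*m - 277*I*m - 320 + 15*I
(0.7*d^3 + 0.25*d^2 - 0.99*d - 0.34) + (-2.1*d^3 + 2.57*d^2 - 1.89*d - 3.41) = -1.4*d^3 + 2.82*d^2 - 2.88*d - 3.75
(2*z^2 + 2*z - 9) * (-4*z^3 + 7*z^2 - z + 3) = -8*z^5 + 6*z^4 + 48*z^3 - 59*z^2 + 15*z - 27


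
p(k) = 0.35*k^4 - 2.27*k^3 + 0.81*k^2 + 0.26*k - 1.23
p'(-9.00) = -1586.53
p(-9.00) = 4013.22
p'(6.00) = 67.22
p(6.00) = -7.23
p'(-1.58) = -24.82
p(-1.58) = 11.52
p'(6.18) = 80.62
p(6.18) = 6.06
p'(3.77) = -15.41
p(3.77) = -39.67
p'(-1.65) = -27.24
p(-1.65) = 13.34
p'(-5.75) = -500.36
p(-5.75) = 838.20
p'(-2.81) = -89.13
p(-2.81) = 76.62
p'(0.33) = 0.10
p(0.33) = -1.13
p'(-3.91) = -193.87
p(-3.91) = 227.63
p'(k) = 1.4*k^3 - 6.81*k^2 + 1.62*k + 0.26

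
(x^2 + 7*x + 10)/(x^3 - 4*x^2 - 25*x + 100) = (x + 2)/(x^2 - 9*x + 20)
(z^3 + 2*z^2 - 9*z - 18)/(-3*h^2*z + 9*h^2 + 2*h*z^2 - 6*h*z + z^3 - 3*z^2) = (z^2 + 5*z + 6)/(-3*h^2 + 2*h*z + z^2)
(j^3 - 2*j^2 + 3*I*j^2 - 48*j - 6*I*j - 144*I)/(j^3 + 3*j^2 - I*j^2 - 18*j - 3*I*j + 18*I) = (j^2 + j*(-8 + 3*I) - 24*I)/(j^2 - j*(3 + I) + 3*I)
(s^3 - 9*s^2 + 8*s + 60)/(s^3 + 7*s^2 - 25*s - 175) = (s^2 - 4*s - 12)/(s^2 + 12*s + 35)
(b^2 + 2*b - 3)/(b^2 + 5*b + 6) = (b - 1)/(b + 2)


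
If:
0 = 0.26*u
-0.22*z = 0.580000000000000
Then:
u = 0.00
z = -2.64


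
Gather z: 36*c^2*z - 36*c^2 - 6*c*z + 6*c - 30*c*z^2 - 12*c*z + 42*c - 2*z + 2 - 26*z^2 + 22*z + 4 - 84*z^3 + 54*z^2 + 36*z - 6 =-36*c^2 + 48*c - 84*z^3 + z^2*(28 - 30*c) + z*(36*c^2 - 18*c + 56)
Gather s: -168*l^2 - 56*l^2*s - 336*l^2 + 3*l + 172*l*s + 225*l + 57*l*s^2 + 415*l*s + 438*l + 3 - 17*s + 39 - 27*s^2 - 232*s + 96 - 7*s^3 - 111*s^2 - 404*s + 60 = -504*l^2 + 666*l - 7*s^3 + s^2*(57*l - 138) + s*(-56*l^2 + 587*l - 653) + 198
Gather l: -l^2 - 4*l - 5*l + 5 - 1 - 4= -l^2 - 9*l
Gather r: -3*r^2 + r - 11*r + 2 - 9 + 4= -3*r^2 - 10*r - 3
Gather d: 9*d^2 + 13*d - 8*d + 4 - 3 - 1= 9*d^2 + 5*d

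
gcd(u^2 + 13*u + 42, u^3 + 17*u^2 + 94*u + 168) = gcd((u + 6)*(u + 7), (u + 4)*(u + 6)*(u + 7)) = u^2 + 13*u + 42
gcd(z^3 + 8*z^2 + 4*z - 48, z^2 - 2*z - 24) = z + 4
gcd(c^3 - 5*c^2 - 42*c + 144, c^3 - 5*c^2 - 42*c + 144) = c^3 - 5*c^2 - 42*c + 144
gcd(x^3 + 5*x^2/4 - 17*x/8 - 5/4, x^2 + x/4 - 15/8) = x - 5/4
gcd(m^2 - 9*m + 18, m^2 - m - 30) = m - 6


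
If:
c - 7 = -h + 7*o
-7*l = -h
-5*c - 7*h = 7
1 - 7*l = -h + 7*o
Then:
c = 63/2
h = -47/2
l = -47/14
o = 1/7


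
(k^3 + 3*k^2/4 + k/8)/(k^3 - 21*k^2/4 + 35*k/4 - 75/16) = 2*k*(8*k^2 + 6*k + 1)/(16*k^3 - 84*k^2 + 140*k - 75)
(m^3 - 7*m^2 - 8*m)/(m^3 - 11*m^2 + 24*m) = (m + 1)/(m - 3)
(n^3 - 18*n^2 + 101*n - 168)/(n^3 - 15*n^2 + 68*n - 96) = (n - 7)/(n - 4)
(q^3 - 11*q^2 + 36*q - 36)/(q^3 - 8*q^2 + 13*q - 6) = (q^2 - 5*q + 6)/(q^2 - 2*q + 1)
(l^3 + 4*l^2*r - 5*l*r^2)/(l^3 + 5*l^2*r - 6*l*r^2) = (l + 5*r)/(l + 6*r)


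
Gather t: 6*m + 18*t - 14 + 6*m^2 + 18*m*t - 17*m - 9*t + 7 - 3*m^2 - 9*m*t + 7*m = 3*m^2 - 4*m + t*(9*m + 9) - 7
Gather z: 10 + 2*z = 2*z + 10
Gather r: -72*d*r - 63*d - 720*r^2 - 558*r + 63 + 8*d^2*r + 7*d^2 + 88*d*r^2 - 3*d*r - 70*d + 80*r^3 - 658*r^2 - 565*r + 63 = 7*d^2 - 133*d + 80*r^3 + r^2*(88*d - 1378) + r*(8*d^2 - 75*d - 1123) + 126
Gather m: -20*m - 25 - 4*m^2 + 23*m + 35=-4*m^2 + 3*m + 10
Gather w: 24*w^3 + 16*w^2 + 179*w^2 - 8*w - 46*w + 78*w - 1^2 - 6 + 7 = 24*w^3 + 195*w^2 + 24*w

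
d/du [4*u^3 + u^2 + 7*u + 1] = 12*u^2 + 2*u + 7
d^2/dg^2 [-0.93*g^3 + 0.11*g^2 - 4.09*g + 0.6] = 0.22 - 5.58*g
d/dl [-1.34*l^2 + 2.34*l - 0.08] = 2.34 - 2.68*l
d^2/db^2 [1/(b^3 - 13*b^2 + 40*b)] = 2*(b*(13 - 3*b)*(b^2 - 13*b + 40) + (3*b^2 - 26*b + 40)^2)/(b^3*(b^2 - 13*b + 40)^3)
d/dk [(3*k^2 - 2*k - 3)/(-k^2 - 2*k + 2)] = 2*(-4*k^2 + 3*k - 5)/(k^4 + 4*k^3 - 8*k + 4)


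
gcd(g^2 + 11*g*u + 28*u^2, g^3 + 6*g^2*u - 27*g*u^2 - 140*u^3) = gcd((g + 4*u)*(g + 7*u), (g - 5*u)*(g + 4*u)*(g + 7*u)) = g^2 + 11*g*u + 28*u^2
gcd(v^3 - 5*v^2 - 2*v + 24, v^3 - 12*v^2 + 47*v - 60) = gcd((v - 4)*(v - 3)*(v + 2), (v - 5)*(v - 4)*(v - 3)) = v^2 - 7*v + 12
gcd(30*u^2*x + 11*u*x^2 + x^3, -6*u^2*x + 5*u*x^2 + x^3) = 6*u*x + x^2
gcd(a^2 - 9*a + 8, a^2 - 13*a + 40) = a - 8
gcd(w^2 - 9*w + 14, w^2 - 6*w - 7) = w - 7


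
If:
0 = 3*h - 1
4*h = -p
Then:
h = 1/3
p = -4/3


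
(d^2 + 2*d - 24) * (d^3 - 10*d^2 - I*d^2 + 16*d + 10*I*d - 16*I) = d^5 - 8*d^4 - I*d^4 - 28*d^3 + 8*I*d^3 + 272*d^2 + 28*I*d^2 - 384*d - 272*I*d + 384*I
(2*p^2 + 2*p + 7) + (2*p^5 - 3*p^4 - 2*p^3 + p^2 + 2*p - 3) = 2*p^5 - 3*p^4 - 2*p^3 + 3*p^2 + 4*p + 4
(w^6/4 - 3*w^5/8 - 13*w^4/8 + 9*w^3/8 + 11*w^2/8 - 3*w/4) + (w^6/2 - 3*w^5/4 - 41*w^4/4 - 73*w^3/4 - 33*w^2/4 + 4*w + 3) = 3*w^6/4 - 9*w^5/8 - 95*w^4/8 - 137*w^3/8 - 55*w^2/8 + 13*w/4 + 3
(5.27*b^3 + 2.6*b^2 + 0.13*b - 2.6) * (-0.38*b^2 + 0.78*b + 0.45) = -2.0026*b^5 + 3.1226*b^4 + 4.3501*b^3 + 2.2594*b^2 - 1.9695*b - 1.17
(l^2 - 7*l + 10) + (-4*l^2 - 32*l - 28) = -3*l^2 - 39*l - 18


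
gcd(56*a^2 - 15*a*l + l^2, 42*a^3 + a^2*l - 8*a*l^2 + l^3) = 7*a - l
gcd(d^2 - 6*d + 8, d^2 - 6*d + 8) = d^2 - 6*d + 8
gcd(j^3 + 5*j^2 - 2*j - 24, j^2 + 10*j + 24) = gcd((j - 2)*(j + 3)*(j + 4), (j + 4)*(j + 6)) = j + 4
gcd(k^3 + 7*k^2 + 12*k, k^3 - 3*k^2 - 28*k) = k^2 + 4*k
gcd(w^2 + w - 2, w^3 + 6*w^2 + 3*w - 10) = w^2 + w - 2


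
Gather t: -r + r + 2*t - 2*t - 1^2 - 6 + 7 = 0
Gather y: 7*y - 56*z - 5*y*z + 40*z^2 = y*(7 - 5*z) + 40*z^2 - 56*z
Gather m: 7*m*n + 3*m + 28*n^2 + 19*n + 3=m*(7*n + 3) + 28*n^2 + 19*n + 3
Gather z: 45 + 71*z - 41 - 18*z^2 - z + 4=-18*z^2 + 70*z + 8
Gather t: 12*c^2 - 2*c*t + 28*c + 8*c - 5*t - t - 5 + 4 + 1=12*c^2 + 36*c + t*(-2*c - 6)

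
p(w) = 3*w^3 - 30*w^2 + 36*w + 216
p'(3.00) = -63.00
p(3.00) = 135.00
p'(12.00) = 612.00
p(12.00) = 1512.00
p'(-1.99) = 191.04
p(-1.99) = 1.92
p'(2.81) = -61.54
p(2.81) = 146.84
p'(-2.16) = 207.59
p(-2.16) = -31.96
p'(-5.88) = 699.97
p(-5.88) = -1642.80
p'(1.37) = -29.31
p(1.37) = 216.73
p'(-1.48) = 144.51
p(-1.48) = 87.28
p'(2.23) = -53.04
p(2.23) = 180.36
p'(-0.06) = 39.63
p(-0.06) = 213.73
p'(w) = 9*w^2 - 60*w + 36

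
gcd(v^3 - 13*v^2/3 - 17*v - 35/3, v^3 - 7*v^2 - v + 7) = v^2 - 6*v - 7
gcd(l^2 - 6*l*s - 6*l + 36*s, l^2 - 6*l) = l - 6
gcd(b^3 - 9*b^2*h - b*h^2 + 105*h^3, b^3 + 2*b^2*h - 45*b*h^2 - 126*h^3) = b^2 - 4*b*h - 21*h^2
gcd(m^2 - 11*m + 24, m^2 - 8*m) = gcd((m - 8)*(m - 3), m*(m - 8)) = m - 8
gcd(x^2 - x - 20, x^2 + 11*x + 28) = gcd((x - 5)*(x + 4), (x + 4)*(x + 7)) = x + 4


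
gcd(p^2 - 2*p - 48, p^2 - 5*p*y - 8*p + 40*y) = p - 8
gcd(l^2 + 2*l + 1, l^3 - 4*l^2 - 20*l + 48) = 1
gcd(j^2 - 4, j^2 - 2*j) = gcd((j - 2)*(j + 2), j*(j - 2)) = j - 2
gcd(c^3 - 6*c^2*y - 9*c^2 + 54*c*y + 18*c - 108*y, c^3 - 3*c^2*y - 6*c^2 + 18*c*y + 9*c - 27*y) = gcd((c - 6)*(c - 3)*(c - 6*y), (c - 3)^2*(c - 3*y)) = c - 3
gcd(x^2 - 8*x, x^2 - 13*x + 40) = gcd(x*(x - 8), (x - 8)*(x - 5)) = x - 8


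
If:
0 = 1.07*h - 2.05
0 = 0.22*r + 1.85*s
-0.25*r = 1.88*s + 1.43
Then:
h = 1.92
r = -54.10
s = 6.43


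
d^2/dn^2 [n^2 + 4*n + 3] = 2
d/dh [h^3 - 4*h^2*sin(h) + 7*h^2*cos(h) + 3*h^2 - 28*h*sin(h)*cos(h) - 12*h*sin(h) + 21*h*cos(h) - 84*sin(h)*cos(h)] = -7*h^2*sin(h) - 4*h^2*cos(h) + 3*h^2 - 29*h*sin(h) + 2*h*cos(h) - 28*h*cos(2*h) + 6*h - 12*sin(h) - 14*sin(2*h) + 21*cos(h) - 84*cos(2*h)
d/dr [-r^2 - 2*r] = -2*r - 2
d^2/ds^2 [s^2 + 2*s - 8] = 2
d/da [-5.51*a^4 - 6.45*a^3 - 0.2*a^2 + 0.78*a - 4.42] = -22.04*a^3 - 19.35*a^2 - 0.4*a + 0.78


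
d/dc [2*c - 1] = 2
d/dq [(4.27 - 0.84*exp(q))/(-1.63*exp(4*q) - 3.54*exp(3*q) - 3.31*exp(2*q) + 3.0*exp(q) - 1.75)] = (-4.1076*exp(4*q) + 21.8932*exp(3*q) + 42.567*exp(2*q) + 28.2674*exp(q) - 11.34)*exp(q)/(2.6569*exp(8*q) + 11.5404*exp(7*q) + 23.3222*exp(6*q) + 13.6548*exp(5*q) - 4.5789*exp(4*q) - 7.47*exp(3*q) + 20.585*exp(2*q) - 10.5*exp(q) + 3.0625)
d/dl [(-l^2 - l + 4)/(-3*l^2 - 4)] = (-3*l^2 + 32*l + 4)/(9*l^4 + 24*l^2 + 16)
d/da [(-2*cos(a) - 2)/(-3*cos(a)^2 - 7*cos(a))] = 2*(3*sin(a) + 7*sin(a)/cos(a)^2 + 6*tan(a))/(3*cos(a) + 7)^2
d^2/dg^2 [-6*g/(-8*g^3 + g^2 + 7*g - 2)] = 12*(g*(-24*g^2 + 2*g + 7)^2 + (-24*g^2 - g*(24*g - 1) + 2*g + 7)*(8*g^3 - g^2 - 7*g + 2))/(8*g^3 - g^2 - 7*g + 2)^3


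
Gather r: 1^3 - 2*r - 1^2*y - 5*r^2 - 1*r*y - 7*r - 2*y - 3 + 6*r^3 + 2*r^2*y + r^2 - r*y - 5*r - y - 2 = 6*r^3 + r^2*(2*y - 4) + r*(-2*y - 14) - 4*y - 4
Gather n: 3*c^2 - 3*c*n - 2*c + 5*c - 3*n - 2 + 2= 3*c^2 + 3*c + n*(-3*c - 3)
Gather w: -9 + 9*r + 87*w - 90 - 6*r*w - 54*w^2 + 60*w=9*r - 54*w^2 + w*(147 - 6*r) - 99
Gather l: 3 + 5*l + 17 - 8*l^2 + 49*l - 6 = -8*l^2 + 54*l + 14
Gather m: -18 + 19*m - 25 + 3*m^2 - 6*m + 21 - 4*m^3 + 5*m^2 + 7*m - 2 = -4*m^3 + 8*m^2 + 20*m - 24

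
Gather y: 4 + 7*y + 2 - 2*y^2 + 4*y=-2*y^2 + 11*y + 6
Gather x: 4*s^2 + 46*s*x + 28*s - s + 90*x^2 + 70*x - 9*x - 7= 4*s^2 + 27*s + 90*x^2 + x*(46*s + 61) - 7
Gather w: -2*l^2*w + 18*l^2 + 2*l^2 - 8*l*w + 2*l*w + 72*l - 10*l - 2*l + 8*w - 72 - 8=20*l^2 + 60*l + w*(-2*l^2 - 6*l + 8) - 80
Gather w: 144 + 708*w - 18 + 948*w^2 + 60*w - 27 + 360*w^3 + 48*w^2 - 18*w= 360*w^3 + 996*w^2 + 750*w + 99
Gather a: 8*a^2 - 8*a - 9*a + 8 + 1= 8*a^2 - 17*a + 9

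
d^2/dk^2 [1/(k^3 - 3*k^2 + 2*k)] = 2*(3*k*(1 - k)*(k^2 - 3*k + 2) + (3*k^2 - 6*k + 2)^2)/(k^3*(k^2 - 3*k + 2)^3)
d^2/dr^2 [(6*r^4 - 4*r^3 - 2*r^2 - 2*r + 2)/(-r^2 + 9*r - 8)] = 12*(-r^3 + 24*r^2 - 192*r - 21)/(r^3 - 24*r^2 + 192*r - 512)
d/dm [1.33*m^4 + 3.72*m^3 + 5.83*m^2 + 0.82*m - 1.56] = 5.32*m^3 + 11.16*m^2 + 11.66*m + 0.82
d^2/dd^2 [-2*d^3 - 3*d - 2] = -12*d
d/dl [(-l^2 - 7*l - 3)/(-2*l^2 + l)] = 3*(-5*l^2 - 4*l + 1)/(l^2*(4*l^2 - 4*l + 1))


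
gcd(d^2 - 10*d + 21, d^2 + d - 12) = d - 3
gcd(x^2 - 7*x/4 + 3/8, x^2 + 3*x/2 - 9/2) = x - 3/2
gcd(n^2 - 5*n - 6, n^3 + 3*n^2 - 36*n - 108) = n - 6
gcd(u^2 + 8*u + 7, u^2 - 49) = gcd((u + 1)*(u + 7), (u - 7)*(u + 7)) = u + 7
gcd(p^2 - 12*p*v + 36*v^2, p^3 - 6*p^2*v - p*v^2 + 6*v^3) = p - 6*v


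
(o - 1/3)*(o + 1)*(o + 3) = o^3 + 11*o^2/3 + 5*o/3 - 1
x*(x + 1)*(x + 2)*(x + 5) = x^4 + 8*x^3 + 17*x^2 + 10*x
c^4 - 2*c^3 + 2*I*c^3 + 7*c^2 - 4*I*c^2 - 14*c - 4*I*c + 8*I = (c - 2)*(c - I)^2*(c + 4*I)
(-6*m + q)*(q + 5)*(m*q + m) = -6*m^2*q^2 - 36*m^2*q - 30*m^2 + m*q^3 + 6*m*q^2 + 5*m*q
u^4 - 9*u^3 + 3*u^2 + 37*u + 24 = (u - 8)*(u - 3)*(u + 1)^2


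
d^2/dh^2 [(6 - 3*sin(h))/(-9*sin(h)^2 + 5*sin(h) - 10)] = 27*(-9*sin(h)^5 + 67*sin(h)^4 + 48*sin(h)^3 - 188*sin(h)^2 + 40)/(9*sin(h)^2 - 5*sin(h) + 10)^3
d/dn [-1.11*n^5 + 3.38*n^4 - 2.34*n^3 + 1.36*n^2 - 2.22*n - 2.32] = -5.55*n^4 + 13.52*n^3 - 7.02*n^2 + 2.72*n - 2.22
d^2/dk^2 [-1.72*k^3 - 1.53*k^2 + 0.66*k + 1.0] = -10.32*k - 3.06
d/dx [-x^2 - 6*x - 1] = -2*x - 6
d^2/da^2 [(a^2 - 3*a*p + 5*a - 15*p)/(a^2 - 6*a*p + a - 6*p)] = 2*((2*a - 6*p + 1)^2*(a^2 - 3*a*p + 5*a - 15*p) + (a^2 - 6*a*p + a - 6*p)^2 + (a^2 - 6*a*p + a - 6*p)*(-a^2 + 3*a*p - 5*a + 15*p - (2*a - 6*p + 1)*(2*a - 3*p + 5)))/(a^2 - 6*a*p + a - 6*p)^3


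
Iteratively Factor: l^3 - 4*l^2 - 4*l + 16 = (l - 2)*(l^2 - 2*l - 8) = (l - 4)*(l - 2)*(l + 2)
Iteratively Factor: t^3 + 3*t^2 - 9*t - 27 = (t - 3)*(t^2 + 6*t + 9) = (t - 3)*(t + 3)*(t + 3)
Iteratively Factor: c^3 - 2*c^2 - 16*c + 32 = (c - 4)*(c^2 + 2*c - 8) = (c - 4)*(c - 2)*(c + 4)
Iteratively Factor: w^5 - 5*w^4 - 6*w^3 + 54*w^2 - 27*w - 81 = (w - 3)*(w^4 - 2*w^3 - 12*w^2 + 18*w + 27) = (w - 3)*(w + 1)*(w^3 - 3*w^2 - 9*w + 27) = (w - 3)*(w + 1)*(w + 3)*(w^2 - 6*w + 9) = (w - 3)^2*(w + 1)*(w + 3)*(w - 3)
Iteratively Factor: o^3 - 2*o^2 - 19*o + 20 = (o + 4)*(o^2 - 6*o + 5) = (o - 1)*(o + 4)*(o - 5)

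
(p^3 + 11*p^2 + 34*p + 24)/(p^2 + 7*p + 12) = (p^2 + 7*p + 6)/(p + 3)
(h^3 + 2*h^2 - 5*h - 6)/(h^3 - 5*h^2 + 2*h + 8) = (h + 3)/(h - 4)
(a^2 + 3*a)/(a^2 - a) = (a + 3)/(a - 1)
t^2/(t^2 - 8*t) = t/(t - 8)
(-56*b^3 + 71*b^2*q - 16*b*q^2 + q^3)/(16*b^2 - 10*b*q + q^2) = (7*b^2 - 8*b*q + q^2)/(-2*b + q)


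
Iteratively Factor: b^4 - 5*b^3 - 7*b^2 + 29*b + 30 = (b + 2)*(b^3 - 7*b^2 + 7*b + 15) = (b - 5)*(b + 2)*(b^2 - 2*b - 3) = (b - 5)*(b - 3)*(b + 2)*(b + 1)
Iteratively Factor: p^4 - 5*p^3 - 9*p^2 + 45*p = (p - 3)*(p^3 - 2*p^2 - 15*p) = (p - 5)*(p - 3)*(p^2 + 3*p) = p*(p - 5)*(p - 3)*(p + 3)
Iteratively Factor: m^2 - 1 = (m + 1)*(m - 1)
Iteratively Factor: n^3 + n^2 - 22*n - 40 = (n + 2)*(n^2 - n - 20) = (n + 2)*(n + 4)*(n - 5)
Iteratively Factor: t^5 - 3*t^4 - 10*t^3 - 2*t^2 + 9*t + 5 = (t + 1)*(t^4 - 4*t^3 - 6*t^2 + 4*t + 5) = (t + 1)^2*(t^3 - 5*t^2 - t + 5) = (t - 5)*(t + 1)^2*(t^2 - 1) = (t - 5)*(t - 1)*(t + 1)^2*(t + 1)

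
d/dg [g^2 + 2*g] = 2*g + 2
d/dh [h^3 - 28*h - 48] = 3*h^2 - 28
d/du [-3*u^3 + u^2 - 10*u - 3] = -9*u^2 + 2*u - 10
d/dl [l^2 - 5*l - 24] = 2*l - 5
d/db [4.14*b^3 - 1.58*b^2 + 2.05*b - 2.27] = 12.42*b^2 - 3.16*b + 2.05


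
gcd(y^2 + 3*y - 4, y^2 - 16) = y + 4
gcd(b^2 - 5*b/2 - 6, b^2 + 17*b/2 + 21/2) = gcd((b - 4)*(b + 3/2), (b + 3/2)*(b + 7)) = b + 3/2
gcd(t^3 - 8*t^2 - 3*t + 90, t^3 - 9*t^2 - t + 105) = t^2 - 2*t - 15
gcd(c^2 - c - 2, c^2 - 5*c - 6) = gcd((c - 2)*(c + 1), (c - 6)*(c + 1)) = c + 1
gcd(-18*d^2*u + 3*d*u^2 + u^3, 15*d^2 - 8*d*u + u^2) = -3*d + u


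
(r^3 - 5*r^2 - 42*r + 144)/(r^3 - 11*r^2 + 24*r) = (r + 6)/r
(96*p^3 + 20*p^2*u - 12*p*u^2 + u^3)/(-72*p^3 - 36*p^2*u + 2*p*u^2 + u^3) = (-8*p + u)/(6*p + u)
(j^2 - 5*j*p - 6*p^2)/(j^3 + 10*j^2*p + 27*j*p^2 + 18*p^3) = (j - 6*p)/(j^2 + 9*j*p + 18*p^2)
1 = 1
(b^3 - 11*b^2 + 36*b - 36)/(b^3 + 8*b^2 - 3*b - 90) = (b^2 - 8*b + 12)/(b^2 + 11*b + 30)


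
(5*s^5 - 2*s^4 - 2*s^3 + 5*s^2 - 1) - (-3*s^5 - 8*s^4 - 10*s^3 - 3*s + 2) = 8*s^5 + 6*s^4 + 8*s^3 + 5*s^2 + 3*s - 3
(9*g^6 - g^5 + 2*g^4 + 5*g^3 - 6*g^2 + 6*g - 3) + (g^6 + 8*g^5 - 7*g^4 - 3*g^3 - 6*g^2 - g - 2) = 10*g^6 + 7*g^5 - 5*g^4 + 2*g^3 - 12*g^2 + 5*g - 5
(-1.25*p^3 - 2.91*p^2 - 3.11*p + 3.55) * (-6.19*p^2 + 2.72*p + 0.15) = 7.7375*p^5 + 14.6129*p^4 + 11.1482*p^3 - 30.8702*p^2 + 9.1895*p + 0.5325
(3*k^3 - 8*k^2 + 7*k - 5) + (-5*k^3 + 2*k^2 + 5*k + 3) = -2*k^3 - 6*k^2 + 12*k - 2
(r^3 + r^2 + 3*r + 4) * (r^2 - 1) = r^5 + r^4 + 2*r^3 + 3*r^2 - 3*r - 4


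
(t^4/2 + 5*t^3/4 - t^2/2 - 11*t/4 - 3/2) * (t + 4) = t^5/2 + 13*t^4/4 + 9*t^3/2 - 19*t^2/4 - 25*t/2 - 6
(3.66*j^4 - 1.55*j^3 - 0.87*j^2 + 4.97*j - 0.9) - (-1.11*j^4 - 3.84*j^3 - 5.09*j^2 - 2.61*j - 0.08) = 4.77*j^4 + 2.29*j^3 + 4.22*j^2 + 7.58*j - 0.82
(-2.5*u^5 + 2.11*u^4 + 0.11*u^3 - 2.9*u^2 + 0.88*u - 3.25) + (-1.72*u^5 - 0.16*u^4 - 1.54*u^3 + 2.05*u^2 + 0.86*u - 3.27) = -4.22*u^5 + 1.95*u^4 - 1.43*u^3 - 0.85*u^2 + 1.74*u - 6.52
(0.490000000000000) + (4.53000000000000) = 5.02000000000000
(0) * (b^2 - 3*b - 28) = 0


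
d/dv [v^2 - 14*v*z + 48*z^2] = 2*v - 14*z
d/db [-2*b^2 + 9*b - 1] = 9 - 4*b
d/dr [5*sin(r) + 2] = 5*cos(r)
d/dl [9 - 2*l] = -2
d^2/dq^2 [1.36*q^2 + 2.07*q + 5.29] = 2.72000000000000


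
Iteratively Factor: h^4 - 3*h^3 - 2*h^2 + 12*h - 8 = (h + 2)*(h^3 - 5*h^2 + 8*h - 4) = (h - 2)*(h + 2)*(h^2 - 3*h + 2) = (h - 2)*(h - 1)*(h + 2)*(h - 2)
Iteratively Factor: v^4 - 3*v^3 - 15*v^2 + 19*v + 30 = (v - 5)*(v^3 + 2*v^2 - 5*v - 6) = (v - 5)*(v + 3)*(v^2 - v - 2) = (v - 5)*(v - 2)*(v + 3)*(v + 1)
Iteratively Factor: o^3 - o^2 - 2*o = (o)*(o^2 - o - 2) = o*(o - 2)*(o + 1)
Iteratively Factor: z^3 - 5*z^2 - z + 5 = (z - 5)*(z^2 - 1) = (z - 5)*(z + 1)*(z - 1)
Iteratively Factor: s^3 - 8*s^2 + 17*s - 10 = (s - 2)*(s^2 - 6*s + 5) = (s - 5)*(s - 2)*(s - 1)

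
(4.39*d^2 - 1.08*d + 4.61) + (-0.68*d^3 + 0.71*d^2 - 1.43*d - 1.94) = -0.68*d^3 + 5.1*d^2 - 2.51*d + 2.67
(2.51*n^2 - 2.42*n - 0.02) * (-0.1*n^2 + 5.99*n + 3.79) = -0.251*n^4 + 15.2769*n^3 - 4.9809*n^2 - 9.2916*n - 0.0758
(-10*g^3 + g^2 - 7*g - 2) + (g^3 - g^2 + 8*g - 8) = -9*g^3 + g - 10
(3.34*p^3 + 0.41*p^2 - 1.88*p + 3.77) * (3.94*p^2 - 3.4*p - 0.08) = 13.1596*p^5 - 9.7406*p^4 - 9.0684*p^3 + 21.213*p^2 - 12.6676*p - 0.3016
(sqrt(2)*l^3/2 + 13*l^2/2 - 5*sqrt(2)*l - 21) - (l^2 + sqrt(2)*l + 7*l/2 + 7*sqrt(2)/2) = sqrt(2)*l^3/2 + 11*l^2/2 - 6*sqrt(2)*l - 7*l/2 - 21 - 7*sqrt(2)/2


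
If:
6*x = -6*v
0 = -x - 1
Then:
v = 1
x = -1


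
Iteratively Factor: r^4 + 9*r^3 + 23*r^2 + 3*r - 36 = (r + 4)*(r^3 + 5*r^2 + 3*r - 9) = (r + 3)*(r + 4)*(r^2 + 2*r - 3) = (r - 1)*(r + 3)*(r + 4)*(r + 3)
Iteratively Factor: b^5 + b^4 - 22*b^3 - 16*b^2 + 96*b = (b + 4)*(b^4 - 3*b^3 - 10*b^2 + 24*b) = b*(b + 4)*(b^3 - 3*b^2 - 10*b + 24) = b*(b - 2)*(b + 4)*(b^2 - b - 12) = b*(b - 2)*(b + 3)*(b + 4)*(b - 4)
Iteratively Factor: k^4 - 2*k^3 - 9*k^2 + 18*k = (k - 2)*(k^3 - 9*k) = k*(k - 2)*(k^2 - 9) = k*(k - 3)*(k - 2)*(k + 3)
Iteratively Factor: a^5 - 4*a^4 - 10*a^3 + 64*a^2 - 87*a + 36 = (a - 1)*(a^4 - 3*a^3 - 13*a^2 + 51*a - 36) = (a - 1)^2*(a^3 - 2*a^2 - 15*a + 36) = (a - 3)*(a - 1)^2*(a^2 + a - 12) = (a - 3)*(a - 1)^2*(a + 4)*(a - 3)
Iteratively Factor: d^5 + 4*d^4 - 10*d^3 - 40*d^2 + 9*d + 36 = (d + 3)*(d^4 + d^3 - 13*d^2 - d + 12) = (d - 1)*(d + 3)*(d^3 + 2*d^2 - 11*d - 12) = (d - 1)*(d + 3)*(d + 4)*(d^2 - 2*d - 3) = (d - 1)*(d + 1)*(d + 3)*(d + 4)*(d - 3)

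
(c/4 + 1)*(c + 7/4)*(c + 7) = c^3/4 + 51*c^2/16 + 189*c/16 + 49/4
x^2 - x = x*(x - 1)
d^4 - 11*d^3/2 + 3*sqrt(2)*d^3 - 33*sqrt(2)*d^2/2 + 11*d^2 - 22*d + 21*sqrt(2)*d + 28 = (d - 7/2)*(d - 2)*(d + sqrt(2))*(d + 2*sqrt(2))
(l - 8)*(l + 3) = l^2 - 5*l - 24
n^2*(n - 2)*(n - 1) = n^4 - 3*n^3 + 2*n^2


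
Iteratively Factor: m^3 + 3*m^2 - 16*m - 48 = (m + 3)*(m^2 - 16) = (m + 3)*(m + 4)*(m - 4)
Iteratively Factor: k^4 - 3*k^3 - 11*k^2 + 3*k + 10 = (k - 1)*(k^3 - 2*k^2 - 13*k - 10) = (k - 5)*(k - 1)*(k^2 + 3*k + 2) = (k - 5)*(k - 1)*(k + 1)*(k + 2)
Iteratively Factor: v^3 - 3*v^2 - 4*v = (v)*(v^2 - 3*v - 4) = v*(v + 1)*(v - 4)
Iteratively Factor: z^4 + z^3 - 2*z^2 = (z + 2)*(z^3 - z^2) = z*(z + 2)*(z^2 - z) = z^2*(z + 2)*(z - 1)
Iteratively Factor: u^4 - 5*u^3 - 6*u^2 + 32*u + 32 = (u + 2)*(u^3 - 7*u^2 + 8*u + 16) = (u + 1)*(u + 2)*(u^2 - 8*u + 16) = (u - 4)*(u + 1)*(u + 2)*(u - 4)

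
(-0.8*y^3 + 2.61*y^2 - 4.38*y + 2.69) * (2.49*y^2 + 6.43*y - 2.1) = -1.992*y^5 + 1.3549*y^4 + 7.5561*y^3 - 26.9463*y^2 + 26.4947*y - 5.649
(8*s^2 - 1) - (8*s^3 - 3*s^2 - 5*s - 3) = -8*s^3 + 11*s^2 + 5*s + 2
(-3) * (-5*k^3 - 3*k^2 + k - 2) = 15*k^3 + 9*k^2 - 3*k + 6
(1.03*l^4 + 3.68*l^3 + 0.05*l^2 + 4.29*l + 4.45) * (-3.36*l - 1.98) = -3.4608*l^5 - 14.4042*l^4 - 7.4544*l^3 - 14.5134*l^2 - 23.4462*l - 8.811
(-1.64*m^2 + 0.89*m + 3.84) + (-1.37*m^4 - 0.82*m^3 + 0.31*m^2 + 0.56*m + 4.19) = -1.37*m^4 - 0.82*m^3 - 1.33*m^2 + 1.45*m + 8.03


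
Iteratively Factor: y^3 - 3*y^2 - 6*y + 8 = (y + 2)*(y^2 - 5*y + 4) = (y - 4)*(y + 2)*(y - 1)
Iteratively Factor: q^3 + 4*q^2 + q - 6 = (q + 3)*(q^2 + q - 2) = (q - 1)*(q + 3)*(q + 2)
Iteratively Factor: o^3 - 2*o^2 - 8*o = (o - 4)*(o^2 + 2*o) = o*(o - 4)*(o + 2)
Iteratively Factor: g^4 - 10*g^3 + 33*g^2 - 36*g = (g)*(g^3 - 10*g^2 + 33*g - 36) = g*(g - 3)*(g^2 - 7*g + 12) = g*(g - 4)*(g - 3)*(g - 3)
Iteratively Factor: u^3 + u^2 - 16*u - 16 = (u - 4)*(u^2 + 5*u + 4) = (u - 4)*(u + 1)*(u + 4)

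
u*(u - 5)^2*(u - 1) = u^4 - 11*u^3 + 35*u^2 - 25*u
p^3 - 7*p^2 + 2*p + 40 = (p - 5)*(p - 4)*(p + 2)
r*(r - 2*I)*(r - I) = r^3 - 3*I*r^2 - 2*r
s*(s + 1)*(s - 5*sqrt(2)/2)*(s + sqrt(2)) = s^4 - 3*sqrt(2)*s^3/2 + s^3 - 5*s^2 - 3*sqrt(2)*s^2/2 - 5*s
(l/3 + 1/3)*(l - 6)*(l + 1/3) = l^3/3 - 14*l^2/9 - 23*l/9 - 2/3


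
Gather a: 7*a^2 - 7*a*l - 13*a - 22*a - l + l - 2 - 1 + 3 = 7*a^2 + a*(-7*l - 35)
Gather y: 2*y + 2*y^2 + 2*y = 2*y^2 + 4*y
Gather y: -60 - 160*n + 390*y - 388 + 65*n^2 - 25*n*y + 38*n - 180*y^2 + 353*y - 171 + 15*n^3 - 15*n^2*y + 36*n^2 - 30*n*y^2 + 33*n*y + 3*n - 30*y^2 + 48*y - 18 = 15*n^3 + 101*n^2 - 119*n + y^2*(-30*n - 210) + y*(-15*n^2 + 8*n + 791) - 637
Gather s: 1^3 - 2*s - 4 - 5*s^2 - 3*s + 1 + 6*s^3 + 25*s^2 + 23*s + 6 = 6*s^3 + 20*s^2 + 18*s + 4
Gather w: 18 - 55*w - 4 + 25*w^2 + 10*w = 25*w^2 - 45*w + 14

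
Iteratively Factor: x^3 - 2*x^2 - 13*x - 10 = (x + 1)*(x^2 - 3*x - 10) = (x + 1)*(x + 2)*(x - 5)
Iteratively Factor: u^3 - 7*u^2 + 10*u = (u)*(u^2 - 7*u + 10) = u*(u - 2)*(u - 5)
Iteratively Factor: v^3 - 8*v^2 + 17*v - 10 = (v - 5)*(v^2 - 3*v + 2) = (v - 5)*(v - 1)*(v - 2)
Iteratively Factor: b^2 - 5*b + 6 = (b - 3)*(b - 2)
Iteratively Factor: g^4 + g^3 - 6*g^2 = (g)*(g^3 + g^2 - 6*g) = g^2*(g^2 + g - 6) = g^2*(g + 3)*(g - 2)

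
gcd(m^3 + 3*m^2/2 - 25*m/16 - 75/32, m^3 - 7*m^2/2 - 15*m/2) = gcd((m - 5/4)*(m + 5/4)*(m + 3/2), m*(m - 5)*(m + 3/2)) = m + 3/2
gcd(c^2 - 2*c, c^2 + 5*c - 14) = c - 2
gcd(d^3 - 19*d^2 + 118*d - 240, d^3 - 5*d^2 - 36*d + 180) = d^2 - 11*d + 30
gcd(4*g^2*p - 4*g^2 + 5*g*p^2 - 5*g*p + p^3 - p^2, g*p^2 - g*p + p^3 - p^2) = g*p - g + p^2 - p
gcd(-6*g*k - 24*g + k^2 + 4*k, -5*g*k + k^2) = 1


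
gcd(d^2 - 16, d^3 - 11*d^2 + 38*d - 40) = d - 4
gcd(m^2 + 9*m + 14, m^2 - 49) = m + 7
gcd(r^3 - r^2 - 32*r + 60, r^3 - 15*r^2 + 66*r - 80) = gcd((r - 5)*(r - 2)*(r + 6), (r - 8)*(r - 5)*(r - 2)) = r^2 - 7*r + 10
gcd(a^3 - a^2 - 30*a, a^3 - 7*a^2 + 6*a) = a^2 - 6*a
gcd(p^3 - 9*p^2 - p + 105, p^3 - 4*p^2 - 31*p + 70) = p - 7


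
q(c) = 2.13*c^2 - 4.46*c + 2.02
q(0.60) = 0.11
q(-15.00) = 548.17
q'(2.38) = 5.68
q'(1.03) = -0.07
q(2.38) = 3.47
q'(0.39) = -2.80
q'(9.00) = 33.88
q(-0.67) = 5.96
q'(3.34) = 9.77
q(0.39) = 0.60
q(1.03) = -0.31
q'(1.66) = 2.61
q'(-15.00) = -68.36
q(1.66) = 0.49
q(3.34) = 10.89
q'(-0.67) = -7.31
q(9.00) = 134.41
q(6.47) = 62.33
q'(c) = 4.26*c - 4.46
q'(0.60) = -1.90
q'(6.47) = 23.10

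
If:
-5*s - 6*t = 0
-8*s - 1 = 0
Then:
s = -1/8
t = 5/48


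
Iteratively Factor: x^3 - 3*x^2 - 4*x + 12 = (x - 3)*(x^2 - 4) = (x - 3)*(x - 2)*(x + 2)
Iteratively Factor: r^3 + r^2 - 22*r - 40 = (r - 5)*(r^2 + 6*r + 8) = (r - 5)*(r + 2)*(r + 4)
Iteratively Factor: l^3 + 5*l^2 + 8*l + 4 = (l + 1)*(l^2 + 4*l + 4) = (l + 1)*(l + 2)*(l + 2)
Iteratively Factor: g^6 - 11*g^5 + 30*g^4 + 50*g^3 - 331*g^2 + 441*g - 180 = (g - 1)*(g^5 - 10*g^4 + 20*g^3 + 70*g^2 - 261*g + 180) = (g - 1)^2*(g^4 - 9*g^3 + 11*g^2 + 81*g - 180) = (g - 3)*(g - 1)^2*(g^3 - 6*g^2 - 7*g + 60) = (g - 4)*(g - 3)*(g - 1)^2*(g^2 - 2*g - 15) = (g - 4)*(g - 3)*(g - 1)^2*(g + 3)*(g - 5)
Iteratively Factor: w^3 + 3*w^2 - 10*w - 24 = (w + 2)*(w^2 + w - 12) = (w + 2)*(w + 4)*(w - 3)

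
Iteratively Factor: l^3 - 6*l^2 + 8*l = (l - 4)*(l^2 - 2*l) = (l - 4)*(l - 2)*(l)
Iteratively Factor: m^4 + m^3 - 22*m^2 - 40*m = (m - 5)*(m^3 + 6*m^2 + 8*m) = (m - 5)*(m + 2)*(m^2 + 4*m) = (m - 5)*(m + 2)*(m + 4)*(m)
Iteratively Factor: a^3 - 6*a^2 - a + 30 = (a - 3)*(a^2 - 3*a - 10) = (a - 3)*(a + 2)*(a - 5)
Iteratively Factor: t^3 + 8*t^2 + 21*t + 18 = (t + 3)*(t^2 + 5*t + 6) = (t + 3)^2*(t + 2)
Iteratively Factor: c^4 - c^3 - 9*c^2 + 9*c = (c + 3)*(c^3 - 4*c^2 + 3*c) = (c - 1)*(c + 3)*(c^2 - 3*c) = (c - 3)*(c - 1)*(c + 3)*(c)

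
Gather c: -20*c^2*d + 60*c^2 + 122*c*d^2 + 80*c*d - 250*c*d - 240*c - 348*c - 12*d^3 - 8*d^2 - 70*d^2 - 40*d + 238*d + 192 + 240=c^2*(60 - 20*d) + c*(122*d^2 - 170*d - 588) - 12*d^3 - 78*d^2 + 198*d + 432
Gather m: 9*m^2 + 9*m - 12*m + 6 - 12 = 9*m^2 - 3*m - 6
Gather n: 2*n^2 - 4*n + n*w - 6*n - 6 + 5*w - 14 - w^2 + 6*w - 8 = 2*n^2 + n*(w - 10) - w^2 + 11*w - 28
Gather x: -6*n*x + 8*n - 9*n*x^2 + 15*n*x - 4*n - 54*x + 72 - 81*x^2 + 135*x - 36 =4*n + x^2*(-9*n - 81) + x*(9*n + 81) + 36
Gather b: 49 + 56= 105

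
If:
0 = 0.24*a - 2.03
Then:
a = 8.46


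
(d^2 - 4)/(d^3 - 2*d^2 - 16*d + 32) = (d + 2)/(d^2 - 16)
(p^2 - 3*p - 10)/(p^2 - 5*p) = (p + 2)/p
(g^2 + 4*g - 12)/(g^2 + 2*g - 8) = (g + 6)/(g + 4)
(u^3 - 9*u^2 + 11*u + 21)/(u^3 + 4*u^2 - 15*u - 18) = (u - 7)/(u + 6)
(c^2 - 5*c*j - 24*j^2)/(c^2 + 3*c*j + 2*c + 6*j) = (c - 8*j)/(c + 2)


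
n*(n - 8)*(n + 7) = n^3 - n^2 - 56*n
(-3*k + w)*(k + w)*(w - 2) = -3*k^2*w + 6*k^2 - 2*k*w^2 + 4*k*w + w^3 - 2*w^2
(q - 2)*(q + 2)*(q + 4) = q^3 + 4*q^2 - 4*q - 16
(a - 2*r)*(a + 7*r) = a^2 + 5*a*r - 14*r^2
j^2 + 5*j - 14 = (j - 2)*(j + 7)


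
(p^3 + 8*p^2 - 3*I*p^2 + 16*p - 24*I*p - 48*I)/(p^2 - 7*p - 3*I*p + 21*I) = (p^2 + 8*p + 16)/(p - 7)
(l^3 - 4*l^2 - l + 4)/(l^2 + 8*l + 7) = (l^2 - 5*l + 4)/(l + 7)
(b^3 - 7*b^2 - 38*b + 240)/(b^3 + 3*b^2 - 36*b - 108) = (b^2 - 13*b + 40)/(b^2 - 3*b - 18)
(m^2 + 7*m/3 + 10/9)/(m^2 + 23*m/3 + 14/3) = (m + 5/3)/(m + 7)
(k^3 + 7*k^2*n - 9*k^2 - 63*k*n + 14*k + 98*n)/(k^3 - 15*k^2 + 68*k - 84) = (k + 7*n)/(k - 6)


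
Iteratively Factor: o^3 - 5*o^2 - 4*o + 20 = (o - 2)*(o^2 - 3*o - 10) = (o - 2)*(o + 2)*(o - 5)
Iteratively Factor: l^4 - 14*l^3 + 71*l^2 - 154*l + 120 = (l - 5)*(l^3 - 9*l^2 + 26*l - 24) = (l - 5)*(l - 2)*(l^2 - 7*l + 12) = (l - 5)*(l - 4)*(l - 2)*(l - 3)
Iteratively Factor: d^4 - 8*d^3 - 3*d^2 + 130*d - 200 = (d - 5)*(d^3 - 3*d^2 - 18*d + 40) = (d - 5)*(d - 2)*(d^2 - d - 20) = (d - 5)*(d - 2)*(d + 4)*(d - 5)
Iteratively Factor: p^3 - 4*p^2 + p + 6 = (p - 3)*(p^2 - p - 2) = (p - 3)*(p - 2)*(p + 1)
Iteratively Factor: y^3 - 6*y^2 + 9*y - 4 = (y - 1)*(y^2 - 5*y + 4) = (y - 4)*(y - 1)*(y - 1)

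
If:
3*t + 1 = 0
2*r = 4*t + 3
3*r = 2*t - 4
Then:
No Solution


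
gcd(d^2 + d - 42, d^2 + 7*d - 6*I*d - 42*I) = d + 7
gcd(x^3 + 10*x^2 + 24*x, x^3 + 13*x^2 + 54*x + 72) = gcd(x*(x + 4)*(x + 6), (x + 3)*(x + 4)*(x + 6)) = x^2 + 10*x + 24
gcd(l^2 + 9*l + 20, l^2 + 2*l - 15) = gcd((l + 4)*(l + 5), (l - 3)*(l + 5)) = l + 5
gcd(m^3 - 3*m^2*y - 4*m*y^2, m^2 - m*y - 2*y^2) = m + y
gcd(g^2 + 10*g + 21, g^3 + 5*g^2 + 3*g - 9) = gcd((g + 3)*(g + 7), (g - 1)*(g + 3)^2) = g + 3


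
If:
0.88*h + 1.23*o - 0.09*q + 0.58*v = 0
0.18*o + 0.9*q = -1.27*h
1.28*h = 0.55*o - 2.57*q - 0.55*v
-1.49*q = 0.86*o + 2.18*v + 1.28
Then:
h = -7.21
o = 10.59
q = 8.05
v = -10.27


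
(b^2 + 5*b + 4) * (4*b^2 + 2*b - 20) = 4*b^4 + 22*b^3 + 6*b^2 - 92*b - 80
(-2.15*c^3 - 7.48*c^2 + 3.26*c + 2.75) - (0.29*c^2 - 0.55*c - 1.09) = -2.15*c^3 - 7.77*c^2 + 3.81*c + 3.84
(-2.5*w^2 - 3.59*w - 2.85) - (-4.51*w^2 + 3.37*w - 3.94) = 2.01*w^2 - 6.96*w + 1.09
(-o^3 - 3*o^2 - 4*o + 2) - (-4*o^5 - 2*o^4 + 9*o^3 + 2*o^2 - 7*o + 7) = 4*o^5 + 2*o^4 - 10*o^3 - 5*o^2 + 3*o - 5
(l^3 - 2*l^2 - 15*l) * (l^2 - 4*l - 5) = l^5 - 6*l^4 - 12*l^3 + 70*l^2 + 75*l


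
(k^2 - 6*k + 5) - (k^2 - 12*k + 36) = 6*k - 31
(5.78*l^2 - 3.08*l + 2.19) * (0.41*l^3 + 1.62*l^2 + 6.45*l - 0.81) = 2.3698*l^5 + 8.1008*l^4 + 33.1893*l^3 - 21.0*l^2 + 16.6203*l - 1.7739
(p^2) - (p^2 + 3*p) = -3*p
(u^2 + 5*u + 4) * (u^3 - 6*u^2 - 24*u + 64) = u^5 - u^4 - 50*u^3 - 80*u^2 + 224*u + 256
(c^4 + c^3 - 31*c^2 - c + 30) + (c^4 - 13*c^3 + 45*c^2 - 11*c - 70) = 2*c^4 - 12*c^3 + 14*c^2 - 12*c - 40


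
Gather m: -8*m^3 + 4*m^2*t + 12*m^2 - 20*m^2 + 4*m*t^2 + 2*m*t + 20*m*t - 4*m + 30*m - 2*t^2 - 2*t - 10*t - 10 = -8*m^3 + m^2*(4*t - 8) + m*(4*t^2 + 22*t + 26) - 2*t^2 - 12*t - 10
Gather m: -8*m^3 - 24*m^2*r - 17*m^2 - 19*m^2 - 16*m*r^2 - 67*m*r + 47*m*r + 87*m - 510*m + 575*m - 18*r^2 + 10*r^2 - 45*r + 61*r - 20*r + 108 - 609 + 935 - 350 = -8*m^3 + m^2*(-24*r - 36) + m*(-16*r^2 - 20*r + 152) - 8*r^2 - 4*r + 84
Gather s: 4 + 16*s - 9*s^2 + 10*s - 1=-9*s^2 + 26*s + 3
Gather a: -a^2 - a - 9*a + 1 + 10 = -a^2 - 10*a + 11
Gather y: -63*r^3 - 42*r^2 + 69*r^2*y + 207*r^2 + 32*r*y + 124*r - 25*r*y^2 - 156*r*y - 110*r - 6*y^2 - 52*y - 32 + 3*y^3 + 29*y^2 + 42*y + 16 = -63*r^3 + 165*r^2 + 14*r + 3*y^3 + y^2*(23 - 25*r) + y*(69*r^2 - 124*r - 10) - 16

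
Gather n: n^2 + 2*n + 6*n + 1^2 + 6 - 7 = n^2 + 8*n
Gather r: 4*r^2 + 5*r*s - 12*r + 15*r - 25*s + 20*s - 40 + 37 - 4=4*r^2 + r*(5*s + 3) - 5*s - 7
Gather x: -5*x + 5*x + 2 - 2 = 0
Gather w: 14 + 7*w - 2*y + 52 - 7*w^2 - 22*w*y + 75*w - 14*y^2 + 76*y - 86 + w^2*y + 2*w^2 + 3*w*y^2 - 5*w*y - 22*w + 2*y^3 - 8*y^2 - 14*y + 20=w^2*(y - 5) + w*(3*y^2 - 27*y + 60) + 2*y^3 - 22*y^2 + 60*y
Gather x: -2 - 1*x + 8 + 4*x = 3*x + 6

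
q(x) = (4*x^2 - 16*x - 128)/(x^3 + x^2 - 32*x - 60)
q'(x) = (8*x - 16)/(x^3 + x^2 - 32*x - 60) + (-3*x^2 - 2*x + 32)*(4*x^2 - 16*x - 128)/(x^3 + x^2 - 32*x - 60)^2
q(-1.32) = 5.45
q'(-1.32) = -7.31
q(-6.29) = -1.92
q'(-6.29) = -1.12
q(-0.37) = 2.53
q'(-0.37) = -1.31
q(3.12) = 1.16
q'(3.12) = -0.04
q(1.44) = 1.41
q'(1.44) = -0.28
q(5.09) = 1.63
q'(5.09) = 1.02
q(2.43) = 1.22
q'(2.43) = -0.13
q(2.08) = 1.27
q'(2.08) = -0.17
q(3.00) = 1.17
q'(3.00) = -0.06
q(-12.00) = -0.51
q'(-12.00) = -0.06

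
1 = 1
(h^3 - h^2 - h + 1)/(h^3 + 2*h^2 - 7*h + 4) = (h + 1)/(h + 4)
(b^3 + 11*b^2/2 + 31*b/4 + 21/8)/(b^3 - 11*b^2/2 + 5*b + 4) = (b^2 + 5*b + 21/4)/(b^2 - 6*b + 8)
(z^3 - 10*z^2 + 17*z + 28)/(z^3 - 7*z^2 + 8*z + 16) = (z - 7)/(z - 4)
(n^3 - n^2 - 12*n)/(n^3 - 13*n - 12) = n/(n + 1)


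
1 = 1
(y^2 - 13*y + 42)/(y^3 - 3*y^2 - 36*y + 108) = (y - 7)/(y^2 + 3*y - 18)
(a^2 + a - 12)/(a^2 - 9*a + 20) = (a^2 + a - 12)/(a^2 - 9*a + 20)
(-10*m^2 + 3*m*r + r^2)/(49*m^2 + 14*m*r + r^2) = (-10*m^2 + 3*m*r + r^2)/(49*m^2 + 14*m*r + r^2)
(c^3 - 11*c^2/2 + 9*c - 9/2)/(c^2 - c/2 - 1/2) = (2*c^2 - 9*c + 9)/(2*c + 1)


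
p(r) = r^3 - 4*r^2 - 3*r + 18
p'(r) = 3*r^2 - 8*r - 3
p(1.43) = 8.45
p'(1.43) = -8.31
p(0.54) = 15.37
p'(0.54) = -6.45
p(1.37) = 8.95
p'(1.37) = -8.33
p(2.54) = 0.96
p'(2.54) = -3.97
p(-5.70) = -280.05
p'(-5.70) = 140.07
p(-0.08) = 18.21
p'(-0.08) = -2.34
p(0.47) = 15.81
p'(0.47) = -6.10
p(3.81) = 3.81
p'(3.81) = 10.07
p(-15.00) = -4212.00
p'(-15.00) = 792.00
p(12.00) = 1134.00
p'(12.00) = 333.00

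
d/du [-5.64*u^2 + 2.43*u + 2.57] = 2.43 - 11.28*u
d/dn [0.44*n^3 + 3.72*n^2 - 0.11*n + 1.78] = 1.32*n^2 + 7.44*n - 0.11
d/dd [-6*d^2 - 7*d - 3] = -12*d - 7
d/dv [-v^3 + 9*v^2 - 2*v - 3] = -3*v^2 + 18*v - 2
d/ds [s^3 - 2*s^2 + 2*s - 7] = 3*s^2 - 4*s + 2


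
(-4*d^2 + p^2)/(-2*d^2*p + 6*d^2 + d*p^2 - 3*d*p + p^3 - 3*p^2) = (-2*d + p)/(-d*p + 3*d + p^2 - 3*p)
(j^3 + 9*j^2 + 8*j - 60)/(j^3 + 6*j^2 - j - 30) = (j + 6)/(j + 3)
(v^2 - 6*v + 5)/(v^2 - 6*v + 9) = (v^2 - 6*v + 5)/(v^2 - 6*v + 9)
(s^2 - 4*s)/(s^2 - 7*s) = (s - 4)/(s - 7)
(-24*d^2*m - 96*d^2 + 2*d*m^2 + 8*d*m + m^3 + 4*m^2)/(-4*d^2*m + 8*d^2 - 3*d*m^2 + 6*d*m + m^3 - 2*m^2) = (6*d*m + 24*d + m^2 + 4*m)/(d*m - 2*d + m^2 - 2*m)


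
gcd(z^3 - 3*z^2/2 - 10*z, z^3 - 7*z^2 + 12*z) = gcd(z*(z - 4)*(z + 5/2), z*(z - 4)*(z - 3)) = z^2 - 4*z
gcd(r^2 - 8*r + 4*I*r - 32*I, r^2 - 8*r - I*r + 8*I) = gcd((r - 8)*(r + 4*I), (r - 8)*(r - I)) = r - 8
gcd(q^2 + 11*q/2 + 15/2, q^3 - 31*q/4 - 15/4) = q + 5/2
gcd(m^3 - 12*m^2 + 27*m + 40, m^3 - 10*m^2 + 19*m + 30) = m^2 - 4*m - 5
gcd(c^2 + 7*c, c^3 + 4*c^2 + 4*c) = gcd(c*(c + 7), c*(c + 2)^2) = c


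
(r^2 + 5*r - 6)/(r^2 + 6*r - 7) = (r + 6)/(r + 7)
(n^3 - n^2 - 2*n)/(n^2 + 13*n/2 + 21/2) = 2*n*(n^2 - n - 2)/(2*n^2 + 13*n + 21)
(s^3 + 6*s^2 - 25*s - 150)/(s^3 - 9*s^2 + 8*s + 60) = (s^2 + 11*s + 30)/(s^2 - 4*s - 12)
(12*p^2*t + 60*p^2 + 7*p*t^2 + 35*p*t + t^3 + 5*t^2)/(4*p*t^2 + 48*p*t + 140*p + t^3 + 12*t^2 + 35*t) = (3*p + t)/(t + 7)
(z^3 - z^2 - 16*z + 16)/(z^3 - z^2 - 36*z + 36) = (z^2 - 16)/(z^2 - 36)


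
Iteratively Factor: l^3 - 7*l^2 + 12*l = (l)*(l^2 - 7*l + 12) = l*(l - 3)*(l - 4)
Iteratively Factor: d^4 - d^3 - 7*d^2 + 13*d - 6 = (d + 3)*(d^3 - 4*d^2 + 5*d - 2) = (d - 2)*(d + 3)*(d^2 - 2*d + 1) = (d - 2)*(d - 1)*(d + 3)*(d - 1)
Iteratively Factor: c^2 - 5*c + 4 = (c - 4)*(c - 1)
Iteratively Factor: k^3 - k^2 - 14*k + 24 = (k + 4)*(k^2 - 5*k + 6) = (k - 3)*(k + 4)*(k - 2)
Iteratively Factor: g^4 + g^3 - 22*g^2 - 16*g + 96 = (g + 4)*(g^3 - 3*g^2 - 10*g + 24) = (g + 3)*(g + 4)*(g^2 - 6*g + 8) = (g - 4)*(g + 3)*(g + 4)*(g - 2)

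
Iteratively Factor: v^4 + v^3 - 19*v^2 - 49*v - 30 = (v + 3)*(v^3 - 2*v^2 - 13*v - 10) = (v + 1)*(v + 3)*(v^2 - 3*v - 10) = (v + 1)*(v + 2)*(v + 3)*(v - 5)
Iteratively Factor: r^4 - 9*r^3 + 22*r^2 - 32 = (r + 1)*(r^3 - 10*r^2 + 32*r - 32) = (r - 2)*(r + 1)*(r^2 - 8*r + 16) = (r - 4)*(r - 2)*(r + 1)*(r - 4)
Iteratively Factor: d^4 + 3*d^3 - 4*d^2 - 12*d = (d)*(d^3 + 3*d^2 - 4*d - 12) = d*(d + 2)*(d^2 + d - 6) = d*(d + 2)*(d + 3)*(d - 2)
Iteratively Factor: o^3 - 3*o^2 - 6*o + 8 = (o + 2)*(o^2 - 5*o + 4) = (o - 4)*(o + 2)*(o - 1)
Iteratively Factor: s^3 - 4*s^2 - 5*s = (s)*(s^2 - 4*s - 5) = s*(s + 1)*(s - 5)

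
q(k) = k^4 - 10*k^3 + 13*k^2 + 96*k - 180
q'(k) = 4*k^3 - 30*k^2 + 26*k + 96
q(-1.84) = -238.87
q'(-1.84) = -78.33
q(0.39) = -141.15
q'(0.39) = 101.81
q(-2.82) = -59.84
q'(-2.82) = -305.60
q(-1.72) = -247.02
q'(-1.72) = -57.83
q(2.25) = 13.54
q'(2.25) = 48.19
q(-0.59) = -229.94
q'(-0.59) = 69.40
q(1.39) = -44.57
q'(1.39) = 84.92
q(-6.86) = 5216.11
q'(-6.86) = -2785.46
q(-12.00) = 38556.00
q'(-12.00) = -11448.00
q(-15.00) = 85680.00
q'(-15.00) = -20544.00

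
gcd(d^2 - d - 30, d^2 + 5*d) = d + 5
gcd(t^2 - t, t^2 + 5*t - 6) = t - 1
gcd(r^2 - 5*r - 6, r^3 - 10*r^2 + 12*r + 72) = r - 6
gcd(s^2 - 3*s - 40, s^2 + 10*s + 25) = s + 5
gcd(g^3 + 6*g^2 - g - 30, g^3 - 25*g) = g + 5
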